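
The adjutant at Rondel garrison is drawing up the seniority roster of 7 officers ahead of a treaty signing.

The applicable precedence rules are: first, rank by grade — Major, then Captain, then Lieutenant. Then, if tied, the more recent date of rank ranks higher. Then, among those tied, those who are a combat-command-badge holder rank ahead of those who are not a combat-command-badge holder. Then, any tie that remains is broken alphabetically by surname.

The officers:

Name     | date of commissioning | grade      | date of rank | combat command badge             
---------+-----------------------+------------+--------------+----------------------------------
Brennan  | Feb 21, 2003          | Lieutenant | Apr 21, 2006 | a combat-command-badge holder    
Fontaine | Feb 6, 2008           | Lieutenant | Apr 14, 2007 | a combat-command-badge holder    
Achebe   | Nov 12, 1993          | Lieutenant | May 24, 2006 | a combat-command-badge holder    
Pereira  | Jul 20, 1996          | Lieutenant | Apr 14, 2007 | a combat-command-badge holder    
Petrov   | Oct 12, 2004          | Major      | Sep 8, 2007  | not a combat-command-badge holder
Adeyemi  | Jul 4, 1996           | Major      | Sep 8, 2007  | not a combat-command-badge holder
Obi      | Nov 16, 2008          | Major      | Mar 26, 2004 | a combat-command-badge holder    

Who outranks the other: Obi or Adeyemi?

Adeyemi

By grade: Adeyemi, Petrov and Obi (Major); then Fontaine, Pereira, Achebe and Brennan (Lieutenant).
Among Adeyemi, Petrov and Obi, by date of rank (later first): Adeyemi and Petrov (Sep 8, 2007) before Obi (Mar 26, 2004).
Adeyemi and Petrov are each not a combat-command-badge holder, so the next rule applies.
Among Adeyemi and Petrov, alphabetically by surname: Adeyemi before Petrov.
Among Fontaine, Pereira, Achebe and Brennan, by date of rank (later first): Fontaine and Pereira (Apr 14, 2007) before Achebe (May 24, 2006) before Brennan (Apr 21, 2006).
Fontaine and Pereira are each a combat-command-badge holder, so the next rule applies.
Among Fontaine and Pereira, alphabetically by surname: Fontaine before Pereira.
So Adeyemi takes precedence.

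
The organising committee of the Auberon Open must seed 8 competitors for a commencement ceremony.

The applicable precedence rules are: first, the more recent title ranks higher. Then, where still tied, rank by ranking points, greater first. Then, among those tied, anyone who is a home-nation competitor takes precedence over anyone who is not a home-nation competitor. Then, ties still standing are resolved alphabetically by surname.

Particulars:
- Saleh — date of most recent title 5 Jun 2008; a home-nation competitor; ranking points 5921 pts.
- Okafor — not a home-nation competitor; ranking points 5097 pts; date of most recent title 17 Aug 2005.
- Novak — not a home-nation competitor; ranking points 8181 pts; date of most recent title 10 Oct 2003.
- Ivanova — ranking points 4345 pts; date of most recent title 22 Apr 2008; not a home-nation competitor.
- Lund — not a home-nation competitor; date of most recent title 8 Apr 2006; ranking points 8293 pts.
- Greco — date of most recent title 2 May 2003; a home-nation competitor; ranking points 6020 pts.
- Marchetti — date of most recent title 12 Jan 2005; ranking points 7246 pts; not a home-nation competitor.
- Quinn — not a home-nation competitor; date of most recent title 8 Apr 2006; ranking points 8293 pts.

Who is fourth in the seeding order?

Quinn

By date of most recent title (later first): Saleh (5 Jun 2008); then Ivanova (22 Apr 2008); then Lund and Quinn (both 8 Apr 2006); then Okafor (17 Aug 2005); then Marchetti (12 Jan 2005); then Novak (10 Oct 2003); then Greco (2 May 2003).
Lund and Quinn both have ranking points 8293 pts, so the next rule applies.
Lund and Quinn are each not a home-nation competitor, so the next rule applies.
Among Lund and Quinn, alphabetically by surname: Lund before Quinn.
Order: Saleh, Ivanova, Lund, Quinn, Okafor, Marchetti, Novak, Greco.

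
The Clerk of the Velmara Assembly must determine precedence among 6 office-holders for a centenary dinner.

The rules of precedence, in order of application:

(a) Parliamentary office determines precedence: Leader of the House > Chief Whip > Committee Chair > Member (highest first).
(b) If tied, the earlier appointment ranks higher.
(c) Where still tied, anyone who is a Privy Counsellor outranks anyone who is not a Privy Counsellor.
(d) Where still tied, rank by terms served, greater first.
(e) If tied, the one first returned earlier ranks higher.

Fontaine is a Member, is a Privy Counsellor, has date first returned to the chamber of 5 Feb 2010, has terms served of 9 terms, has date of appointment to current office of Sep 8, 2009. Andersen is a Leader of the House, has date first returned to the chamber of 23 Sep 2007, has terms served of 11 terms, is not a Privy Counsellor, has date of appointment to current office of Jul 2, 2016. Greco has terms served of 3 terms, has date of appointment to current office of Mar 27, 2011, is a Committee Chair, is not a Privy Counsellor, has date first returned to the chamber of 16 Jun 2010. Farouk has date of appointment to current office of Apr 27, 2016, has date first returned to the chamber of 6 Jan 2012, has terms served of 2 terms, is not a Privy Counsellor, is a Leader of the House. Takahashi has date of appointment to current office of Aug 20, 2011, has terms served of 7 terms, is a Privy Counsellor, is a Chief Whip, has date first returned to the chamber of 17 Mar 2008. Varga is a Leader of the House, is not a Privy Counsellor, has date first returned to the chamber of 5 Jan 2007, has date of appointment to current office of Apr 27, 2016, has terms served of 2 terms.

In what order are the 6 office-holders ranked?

Varga, Farouk, Andersen, Takahashi, Greco, Fontaine

By parliamentary office: Varga, Farouk and Andersen (Leader of the House); then Takahashi (Chief Whip); then Greco (Committee Chair); then Fontaine (Member).
Among Varga, Farouk and Andersen, by date of appointment to current office (earlier first): Varga and Farouk (Apr 27, 2016) before Andersen (Jul 2, 2016).
Varga and Farouk are each not a Privy Counsellor, so the next rule applies.
Varga and Farouk both have terms served 2 terms, so the next rule applies.
Among Varga and Farouk, by date first returned to the chamber (earlier first): Varga (5 Jan 2007) before Farouk (6 Jan 2012).
Full order: Varga, Farouk, Andersen, Takahashi, Greco, Fontaine.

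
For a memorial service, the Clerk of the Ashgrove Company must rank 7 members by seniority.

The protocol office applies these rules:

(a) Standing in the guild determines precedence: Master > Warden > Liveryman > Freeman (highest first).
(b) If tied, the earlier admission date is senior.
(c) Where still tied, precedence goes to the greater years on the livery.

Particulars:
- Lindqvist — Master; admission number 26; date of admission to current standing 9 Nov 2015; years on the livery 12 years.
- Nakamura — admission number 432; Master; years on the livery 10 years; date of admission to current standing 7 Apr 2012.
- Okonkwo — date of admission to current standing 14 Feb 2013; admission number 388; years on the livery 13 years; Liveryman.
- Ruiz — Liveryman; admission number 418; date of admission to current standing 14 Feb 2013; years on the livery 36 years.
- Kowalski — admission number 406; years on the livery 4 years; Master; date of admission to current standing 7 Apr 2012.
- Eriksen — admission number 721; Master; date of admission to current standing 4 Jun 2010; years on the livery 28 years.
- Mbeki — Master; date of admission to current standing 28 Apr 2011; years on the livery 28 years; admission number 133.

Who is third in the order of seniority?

Nakamura

By standing in the guild: Eriksen, Mbeki, Nakamura, Kowalski and Lindqvist (Master); then Ruiz and Okonkwo (Liveryman).
Among Eriksen, Mbeki, Nakamura, Kowalski and Lindqvist, by date of admission to current standing (earlier first): Eriksen (4 Jun 2010) before Mbeki (28 Apr 2011) before Nakamura and Kowalski (7 Apr 2012) before Lindqvist (9 Nov 2015).
Among Nakamura and Kowalski, by years on the livery (higher first): Nakamura (10 years) before Kowalski (4 years).
Ruiz and Okonkwo both have date of admission to current standing 14 Feb 2013, so the next rule applies.
Among Ruiz and Okonkwo, by years on the livery (higher first): Ruiz (36 years) before Okonkwo (13 years).
Order: Eriksen, Mbeki, Nakamura, Kowalski, Lindqvist, Ruiz, Okonkwo.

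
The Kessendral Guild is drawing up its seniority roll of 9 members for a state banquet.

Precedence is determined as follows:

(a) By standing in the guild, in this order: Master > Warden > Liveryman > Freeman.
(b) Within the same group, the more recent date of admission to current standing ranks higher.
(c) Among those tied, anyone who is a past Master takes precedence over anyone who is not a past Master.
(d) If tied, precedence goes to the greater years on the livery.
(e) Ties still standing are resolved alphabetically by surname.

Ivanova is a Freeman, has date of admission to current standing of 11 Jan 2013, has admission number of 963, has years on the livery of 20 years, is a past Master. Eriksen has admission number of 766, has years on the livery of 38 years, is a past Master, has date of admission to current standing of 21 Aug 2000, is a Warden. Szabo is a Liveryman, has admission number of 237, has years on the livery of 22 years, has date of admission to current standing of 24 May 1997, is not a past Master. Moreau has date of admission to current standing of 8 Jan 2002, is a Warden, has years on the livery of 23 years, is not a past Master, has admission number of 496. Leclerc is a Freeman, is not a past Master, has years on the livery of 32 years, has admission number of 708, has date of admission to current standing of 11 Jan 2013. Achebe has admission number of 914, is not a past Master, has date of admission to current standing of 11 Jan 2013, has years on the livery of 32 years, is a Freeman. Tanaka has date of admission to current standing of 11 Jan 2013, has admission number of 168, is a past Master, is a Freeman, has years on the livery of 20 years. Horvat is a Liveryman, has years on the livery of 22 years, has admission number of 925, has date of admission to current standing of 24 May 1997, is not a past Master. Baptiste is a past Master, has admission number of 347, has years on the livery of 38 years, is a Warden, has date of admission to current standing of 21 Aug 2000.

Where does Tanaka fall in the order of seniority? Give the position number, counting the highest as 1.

By standing in the guild: Moreau, Baptiste and Eriksen (Warden); then Horvat and Szabo (Liveryman); then Ivanova, Tanaka, Achebe and Leclerc (Freeman).
Among Moreau, Baptiste and Eriksen, by date of admission to current standing (later first): Moreau (8 Jan 2002) before Baptiste and Eriksen (21 Aug 2000).
Baptiste and Eriksen are each a past Master, so the next rule applies.
Baptiste and Eriksen both have years on the livery 38 years, so the next rule applies.
Among Baptiste and Eriksen, alphabetically by surname: Baptiste before Eriksen.
Horvat and Szabo both have date of admission to current standing 24 May 1997, so the next rule applies.
Horvat and Szabo are each not a past Master, so the next rule applies.
Horvat and Szabo both have years on the livery 22 years, so the next rule applies.
Among Horvat and Szabo, alphabetically by surname: Horvat before Szabo.
Ivanova, Tanaka, Achebe and Leclerc all have date of admission to current standing 11 Jan 2013, so the next rule applies.
Among Ivanova, Tanaka, Achebe and Leclerc, a past Master before not a past Master: Ivanova and Tanaka (a past Master) before Achebe and Leclerc (not a past Master).
Ivanova and Tanaka both have years on the livery 20 years, so the next rule applies.
Among Ivanova and Tanaka, alphabetically by surname: Ivanova before Tanaka.
Achebe and Leclerc both have years on the livery 32 years, so the next rule applies.
Among Achebe and Leclerc, alphabetically by surname: Achebe before Leclerc.
Order: Moreau, Baptiste, Eriksen, Horvat, Szabo, Ivanova, Tanaka, Achebe, Leclerc. So position 7.

7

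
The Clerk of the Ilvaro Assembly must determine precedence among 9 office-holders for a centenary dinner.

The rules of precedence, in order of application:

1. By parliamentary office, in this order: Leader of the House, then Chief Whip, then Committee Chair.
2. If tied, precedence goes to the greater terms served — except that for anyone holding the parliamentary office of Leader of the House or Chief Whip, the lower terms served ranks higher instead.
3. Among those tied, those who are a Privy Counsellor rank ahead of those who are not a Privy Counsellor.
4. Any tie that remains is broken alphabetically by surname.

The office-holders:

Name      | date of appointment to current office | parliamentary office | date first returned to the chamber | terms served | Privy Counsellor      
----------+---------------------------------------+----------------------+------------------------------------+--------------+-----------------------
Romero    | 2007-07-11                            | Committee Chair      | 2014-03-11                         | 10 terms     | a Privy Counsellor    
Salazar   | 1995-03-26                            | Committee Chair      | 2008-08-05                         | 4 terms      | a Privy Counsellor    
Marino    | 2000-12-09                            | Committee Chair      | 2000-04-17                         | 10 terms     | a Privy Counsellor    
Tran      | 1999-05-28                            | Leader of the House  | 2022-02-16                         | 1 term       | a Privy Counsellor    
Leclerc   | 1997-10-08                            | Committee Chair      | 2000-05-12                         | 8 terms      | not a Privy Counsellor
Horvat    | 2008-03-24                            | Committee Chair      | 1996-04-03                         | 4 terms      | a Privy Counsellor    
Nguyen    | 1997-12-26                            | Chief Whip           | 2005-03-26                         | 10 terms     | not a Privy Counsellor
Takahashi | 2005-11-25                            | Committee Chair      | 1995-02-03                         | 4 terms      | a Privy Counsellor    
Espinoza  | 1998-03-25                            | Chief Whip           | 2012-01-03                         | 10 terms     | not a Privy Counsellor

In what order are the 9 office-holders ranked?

By parliamentary office: Tran (Leader of the House); then Espinoza and Nguyen (Chief Whip); then Marino, Romero, Leclerc, Horvat, Salazar and Takahashi (Committee Chair).
Espinoza and Nguyen both have terms served 10 terms, so the next rule applies.
Espinoza and Nguyen are each not a Privy Counsellor, so the next rule applies.
Among Espinoza and Nguyen, alphabetically by surname: Espinoza before Nguyen.
Among Marino, Romero, Leclerc, Horvat, Salazar and Takahashi, by terms served (higher first): Marino and Romero (10 terms) before Leclerc (8 terms) before Horvat, Salazar and Takahashi (4 terms).
Marino and Romero are each a Privy Counsellor, so the next rule applies.
Among Marino and Romero, alphabetically by surname: Marino before Romero.
Horvat, Salazar and Takahashi are each a Privy Counsellor, so the next rule applies.
Among Horvat, Salazar and Takahashi, alphabetically by surname: Horvat before Salazar before Takahashi.
Full order: Tran, Espinoza, Nguyen, Marino, Romero, Leclerc, Horvat, Salazar, Takahashi.

Tran, Espinoza, Nguyen, Marino, Romero, Leclerc, Horvat, Salazar, Takahashi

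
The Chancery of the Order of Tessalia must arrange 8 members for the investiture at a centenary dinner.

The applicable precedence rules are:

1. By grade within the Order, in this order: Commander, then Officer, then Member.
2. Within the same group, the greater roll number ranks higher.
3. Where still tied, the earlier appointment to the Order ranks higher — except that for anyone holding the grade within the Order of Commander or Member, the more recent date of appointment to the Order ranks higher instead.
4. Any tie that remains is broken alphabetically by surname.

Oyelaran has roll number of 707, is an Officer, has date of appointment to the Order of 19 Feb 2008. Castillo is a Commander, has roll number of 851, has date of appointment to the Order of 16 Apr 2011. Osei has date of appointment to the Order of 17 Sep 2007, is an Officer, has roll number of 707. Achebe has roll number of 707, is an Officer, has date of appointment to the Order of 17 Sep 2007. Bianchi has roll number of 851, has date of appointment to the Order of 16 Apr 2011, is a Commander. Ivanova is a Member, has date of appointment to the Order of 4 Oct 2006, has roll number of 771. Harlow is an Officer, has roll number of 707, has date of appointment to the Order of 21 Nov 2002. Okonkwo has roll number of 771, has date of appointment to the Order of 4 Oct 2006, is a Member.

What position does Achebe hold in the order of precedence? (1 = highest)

By grade within the Order: Bianchi and Castillo (Commander); then Harlow, Achebe, Osei and Oyelaran (Officer); then Ivanova and Okonkwo (Member).
Bianchi and Castillo both have roll number 851, so the next rule applies.
Bianchi and Castillo both have date of appointment to the Order 16 Apr 2011, so the next rule applies.
Among Bianchi and Castillo, alphabetically by surname: Bianchi before Castillo.
Harlow, Achebe, Osei and Oyelaran all have roll number 707, so the next rule applies.
Among Harlow, Achebe, Osei and Oyelaran, by date of appointment to the Order (earlier first): Harlow (21 Nov 2002) before Achebe and Osei (17 Sep 2007) before Oyelaran (19 Feb 2008).
Among Achebe and Osei, alphabetically by surname: Achebe before Osei.
Ivanova and Okonkwo both have roll number 771, so the next rule applies.
Ivanova and Okonkwo both have date of appointment to the Order 4 Oct 2006, so the next rule applies.
Among Ivanova and Okonkwo, alphabetically by surname: Ivanova before Okonkwo.
Order: Bianchi, Castillo, Harlow, Achebe, Osei, Oyelaran, Ivanova, Okonkwo. So position 4.

4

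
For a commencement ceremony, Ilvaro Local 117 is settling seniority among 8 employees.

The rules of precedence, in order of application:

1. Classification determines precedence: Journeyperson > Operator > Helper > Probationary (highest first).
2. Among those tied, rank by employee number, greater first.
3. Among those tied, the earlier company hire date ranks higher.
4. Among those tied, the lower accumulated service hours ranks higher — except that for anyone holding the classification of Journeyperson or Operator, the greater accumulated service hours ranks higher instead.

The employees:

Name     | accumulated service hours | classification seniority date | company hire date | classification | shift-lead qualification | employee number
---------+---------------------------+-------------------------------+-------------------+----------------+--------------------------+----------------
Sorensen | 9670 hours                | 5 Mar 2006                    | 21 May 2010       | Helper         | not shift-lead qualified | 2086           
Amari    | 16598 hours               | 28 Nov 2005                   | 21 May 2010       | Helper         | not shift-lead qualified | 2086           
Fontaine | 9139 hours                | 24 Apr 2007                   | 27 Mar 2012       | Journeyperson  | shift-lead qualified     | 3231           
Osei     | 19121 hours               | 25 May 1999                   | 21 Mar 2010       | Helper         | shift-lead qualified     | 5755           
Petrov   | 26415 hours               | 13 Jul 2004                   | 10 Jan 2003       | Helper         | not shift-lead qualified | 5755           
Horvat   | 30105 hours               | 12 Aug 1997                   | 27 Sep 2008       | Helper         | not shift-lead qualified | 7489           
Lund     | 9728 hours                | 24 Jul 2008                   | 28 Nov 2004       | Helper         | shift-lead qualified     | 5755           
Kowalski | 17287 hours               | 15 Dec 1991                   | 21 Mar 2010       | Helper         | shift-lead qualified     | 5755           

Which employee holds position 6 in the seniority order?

Osei

By classification: Fontaine (Journeyperson); then Horvat, Petrov, Lund, Kowalski, Osei, Sorensen and Amari (Helper).
Among Horvat, Petrov, Lund, Kowalski, Osei, Sorensen and Amari, by employee number (higher first): Horvat (7489) before Petrov, Lund, Kowalski and Osei (5755) before Sorensen and Amari (2086).
Among Petrov, Lund, Kowalski and Osei, by company hire date (earlier first): Petrov (10 Jan 2003) before Lund (28 Nov 2004) before Kowalski and Osei (21 Mar 2010).
Among Kowalski and Osei, by accumulated service hours (lower first): Kowalski (17287 hours) before Osei (19121 hours).
Sorensen and Amari both have company hire date 21 May 2010, so the next rule applies.
Among Sorensen and Amari, by accumulated service hours (lower first): Sorensen (9670 hours) before Amari (16598 hours).
Order: Fontaine, Horvat, Petrov, Lund, Kowalski, Osei, Sorensen, Amari.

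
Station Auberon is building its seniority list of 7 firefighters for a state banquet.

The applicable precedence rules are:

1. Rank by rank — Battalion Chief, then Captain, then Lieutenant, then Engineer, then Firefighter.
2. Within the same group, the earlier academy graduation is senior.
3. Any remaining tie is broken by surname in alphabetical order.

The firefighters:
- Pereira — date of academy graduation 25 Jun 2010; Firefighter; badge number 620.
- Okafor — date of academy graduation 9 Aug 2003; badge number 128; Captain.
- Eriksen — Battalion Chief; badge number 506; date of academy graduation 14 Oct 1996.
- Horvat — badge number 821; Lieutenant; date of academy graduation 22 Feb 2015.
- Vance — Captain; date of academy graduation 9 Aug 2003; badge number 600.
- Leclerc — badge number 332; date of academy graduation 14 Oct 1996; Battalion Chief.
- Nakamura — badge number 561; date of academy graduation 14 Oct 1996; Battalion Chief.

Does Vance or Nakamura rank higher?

Nakamura

By rank: Eriksen, Leclerc and Nakamura (Battalion Chief); then Okafor and Vance (Captain); then Horvat (Lieutenant); then Pereira (Firefighter).
Eriksen, Leclerc and Nakamura all have date of academy graduation 14 Oct 1996, so the next rule applies.
Among Eriksen, Leclerc and Nakamura, alphabetically by surname: Eriksen before Leclerc before Nakamura.
Okafor and Vance both have date of academy graduation 9 Aug 2003, so the next rule applies.
Among Okafor and Vance, alphabetically by surname: Okafor before Vance.
So Nakamura takes precedence.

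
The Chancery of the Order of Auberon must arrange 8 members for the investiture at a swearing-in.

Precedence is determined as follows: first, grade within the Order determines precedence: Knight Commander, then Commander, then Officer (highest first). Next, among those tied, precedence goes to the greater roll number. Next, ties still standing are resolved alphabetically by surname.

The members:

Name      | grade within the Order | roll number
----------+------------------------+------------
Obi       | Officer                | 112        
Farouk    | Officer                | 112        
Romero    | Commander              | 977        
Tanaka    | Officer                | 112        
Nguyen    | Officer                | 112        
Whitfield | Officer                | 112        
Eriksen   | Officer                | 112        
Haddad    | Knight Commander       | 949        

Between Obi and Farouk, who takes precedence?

Farouk

By grade within the Order: Haddad (Knight Commander); then Romero (Commander); then Eriksen, Farouk, Nguyen, Obi, Tanaka and Whitfield (Officer).
Eriksen, Farouk, Nguyen, Obi, Tanaka and Whitfield all have roll number 112, so the next rule applies.
Among Eriksen, Farouk, Nguyen, Obi, Tanaka and Whitfield, alphabetically by surname: Eriksen before Farouk before Nguyen before Obi before Tanaka before Whitfield.
So Farouk takes precedence.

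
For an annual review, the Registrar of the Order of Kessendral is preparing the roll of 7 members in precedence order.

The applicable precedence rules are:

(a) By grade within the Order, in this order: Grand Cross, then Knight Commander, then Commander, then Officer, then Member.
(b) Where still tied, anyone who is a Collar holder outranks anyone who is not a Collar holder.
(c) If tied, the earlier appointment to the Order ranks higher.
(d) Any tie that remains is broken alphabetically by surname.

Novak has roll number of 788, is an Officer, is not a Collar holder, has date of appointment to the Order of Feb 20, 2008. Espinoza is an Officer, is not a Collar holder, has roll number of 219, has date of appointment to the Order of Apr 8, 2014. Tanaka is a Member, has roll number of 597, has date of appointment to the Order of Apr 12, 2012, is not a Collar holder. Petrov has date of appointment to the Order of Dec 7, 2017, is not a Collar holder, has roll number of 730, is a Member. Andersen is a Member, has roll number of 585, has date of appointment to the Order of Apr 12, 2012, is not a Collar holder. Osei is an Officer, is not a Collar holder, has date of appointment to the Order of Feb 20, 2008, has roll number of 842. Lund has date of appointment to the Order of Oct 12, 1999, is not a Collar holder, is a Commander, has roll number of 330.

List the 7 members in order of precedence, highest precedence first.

By grade within the Order: Lund (Commander); then Novak, Osei and Espinoza (Officer); then Andersen, Tanaka and Petrov (Member).
Novak, Osei and Espinoza are each not a Collar holder, so the next rule applies.
Among Novak, Osei and Espinoza, by date of appointment to the Order (earlier first): Novak and Osei (Feb 20, 2008) before Espinoza (Apr 8, 2014).
Among Novak and Osei, alphabetically by surname: Novak before Osei.
Andersen, Tanaka and Petrov are each not a Collar holder, so the next rule applies.
Among Andersen, Tanaka and Petrov, by date of appointment to the Order (earlier first): Andersen and Tanaka (Apr 12, 2012) before Petrov (Dec 7, 2017).
Among Andersen and Tanaka, alphabetically by surname: Andersen before Tanaka.
Full order: Lund, Novak, Osei, Espinoza, Andersen, Tanaka, Petrov.

Lund, Novak, Osei, Espinoza, Andersen, Tanaka, Petrov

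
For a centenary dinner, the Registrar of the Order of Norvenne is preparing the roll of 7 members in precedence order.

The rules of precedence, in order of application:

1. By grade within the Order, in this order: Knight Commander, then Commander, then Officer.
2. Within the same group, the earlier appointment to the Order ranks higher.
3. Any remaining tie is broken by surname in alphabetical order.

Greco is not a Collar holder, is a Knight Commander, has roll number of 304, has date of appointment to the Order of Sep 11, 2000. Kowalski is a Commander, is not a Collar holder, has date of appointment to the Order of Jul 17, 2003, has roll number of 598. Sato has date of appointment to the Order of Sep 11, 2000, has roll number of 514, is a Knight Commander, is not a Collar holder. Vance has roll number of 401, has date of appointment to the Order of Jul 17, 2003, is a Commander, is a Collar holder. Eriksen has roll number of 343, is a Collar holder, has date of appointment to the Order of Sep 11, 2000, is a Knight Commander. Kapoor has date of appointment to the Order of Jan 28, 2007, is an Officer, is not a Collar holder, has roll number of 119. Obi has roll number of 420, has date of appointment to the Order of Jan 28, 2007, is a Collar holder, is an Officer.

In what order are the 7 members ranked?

Eriksen, Greco, Sato, Kowalski, Vance, Kapoor, Obi

By grade within the Order: Eriksen, Greco and Sato (Knight Commander); then Kowalski and Vance (Commander); then Kapoor and Obi (Officer).
Eriksen, Greco and Sato all have date of appointment to the Order Sep 11, 2000, so the next rule applies.
Among Eriksen, Greco and Sato, alphabetically by surname: Eriksen before Greco before Sato.
Kowalski and Vance both have date of appointment to the Order Jul 17, 2003, so the next rule applies.
Among Kowalski and Vance, alphabetically by surname: Kowalski before Vance.
Kapoor and Obi both have date of appointment to the Order Jan 28, 2007, so the next rule applies.
Among Kapoor and Obi, alphabetically by surname: Kapoor before Obi.
Full order: Eriksen, Greco, Sato, Kowalski, Vance, Kapoor, Obi.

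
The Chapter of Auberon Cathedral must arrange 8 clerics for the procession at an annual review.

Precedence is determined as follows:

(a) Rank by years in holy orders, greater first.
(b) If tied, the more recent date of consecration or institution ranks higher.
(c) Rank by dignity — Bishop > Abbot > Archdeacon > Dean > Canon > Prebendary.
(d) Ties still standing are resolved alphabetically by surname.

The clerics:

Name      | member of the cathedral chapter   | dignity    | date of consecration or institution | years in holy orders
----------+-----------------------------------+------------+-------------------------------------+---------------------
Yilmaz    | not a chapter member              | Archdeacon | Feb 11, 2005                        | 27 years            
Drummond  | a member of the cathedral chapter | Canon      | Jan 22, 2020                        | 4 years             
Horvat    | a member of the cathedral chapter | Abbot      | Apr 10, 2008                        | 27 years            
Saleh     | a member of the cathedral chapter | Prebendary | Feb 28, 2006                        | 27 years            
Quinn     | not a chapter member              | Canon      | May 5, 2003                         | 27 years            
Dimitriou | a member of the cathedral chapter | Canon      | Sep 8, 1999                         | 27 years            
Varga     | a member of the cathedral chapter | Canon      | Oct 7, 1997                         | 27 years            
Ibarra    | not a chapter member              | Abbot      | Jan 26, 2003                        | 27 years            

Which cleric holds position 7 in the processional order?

By years in holy orders (higher first): Horvat, Saleh, Yilmaz, Quinn, Ibarra, Dimitriou and Varga (each 27 years); then Drummond (4 years).
Among Horvat, Saleh, Yilmaz, Quinn, Ibarra, Dimitriou and Varga, by date of consecration or institution (later first): Horvat (Apr 10, 2008) before Saleh (Feb 28, 2006) before Yilmaz (Feb 11, 2005) before Quinn (May 5, 2003) before Ibarra (Jan 26, 2003) before Dimitriou (Sep 8, 1999) before Varga (Oct 7, 1997).
Order: Horvat, Saleh, Yilmaz, Quinn, Ibarra, Dimitriou, Varga, Drummond.

Varga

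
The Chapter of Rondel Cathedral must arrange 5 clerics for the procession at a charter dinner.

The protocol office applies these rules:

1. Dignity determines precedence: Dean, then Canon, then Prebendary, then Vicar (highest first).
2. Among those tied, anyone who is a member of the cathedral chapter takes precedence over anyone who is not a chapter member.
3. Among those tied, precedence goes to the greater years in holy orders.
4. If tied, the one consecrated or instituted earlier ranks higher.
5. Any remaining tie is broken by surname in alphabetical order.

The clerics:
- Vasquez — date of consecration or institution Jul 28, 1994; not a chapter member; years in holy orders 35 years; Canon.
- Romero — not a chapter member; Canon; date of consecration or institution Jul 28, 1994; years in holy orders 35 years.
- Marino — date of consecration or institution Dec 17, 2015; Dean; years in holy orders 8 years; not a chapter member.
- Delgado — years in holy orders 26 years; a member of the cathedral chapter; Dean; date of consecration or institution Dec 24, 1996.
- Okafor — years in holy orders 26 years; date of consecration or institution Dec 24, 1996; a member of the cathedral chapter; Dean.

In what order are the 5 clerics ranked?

Delgado, Okafor, Marino, Romero, Vasquez

By dignity: Delgado, Okafor and Marino (Dean); then Romero and Vasquez (Canon).
Among Delgado, Okafor and Marino, a member of the cathedral chapter before not a chapter member: Delgado and Okafor (a member of the cathedral chapter) before Marino (not a chapter member).
Delgado and Okafor both have years in holy orders 26 years, so the next rule applies.
Delgado and Okafor both have date of consecration or institution Dec 24, 1996, so the next rule applies.
Among Delgado and Okafor, alphabetically by surname: Delgado before Okafor.
Romero and Vasquez are each not a chapter member, so the next rule applies.
Romero and Vasquez both have years in holy orders 35 years, so the next rule applies.
Romero and Vasquez both have date of consecration or institution Jul 28, 1994, so the next rule applies.
Among Romero and Vasquez, alphabetically by surname: Romero before Vasquez.
Full order: Delgado, Okafor, Marino, Romero, Vasquez.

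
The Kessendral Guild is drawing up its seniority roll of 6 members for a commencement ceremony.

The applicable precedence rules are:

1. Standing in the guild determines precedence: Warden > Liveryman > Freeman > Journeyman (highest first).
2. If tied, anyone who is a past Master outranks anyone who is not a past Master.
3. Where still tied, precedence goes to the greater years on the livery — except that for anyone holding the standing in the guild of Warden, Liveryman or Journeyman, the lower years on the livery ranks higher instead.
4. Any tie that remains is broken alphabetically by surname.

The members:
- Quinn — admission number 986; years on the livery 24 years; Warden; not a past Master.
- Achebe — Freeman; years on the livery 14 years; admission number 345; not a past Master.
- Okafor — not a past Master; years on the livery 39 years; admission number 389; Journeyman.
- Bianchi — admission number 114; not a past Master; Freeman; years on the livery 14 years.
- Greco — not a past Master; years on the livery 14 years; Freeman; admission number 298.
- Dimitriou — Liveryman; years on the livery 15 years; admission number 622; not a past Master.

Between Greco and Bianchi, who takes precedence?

By standing in the guild: Quinn (Warden); then Dimitriou (Liveryman); then Achebe, Bianchi and Greco (Freeman); then Okafor (Journeyman).
Achebe, Bianchi and Greco are each not a past Master, so the next rule applies.
Achebe, Bianchi and Greco all have years on the livery 14 years, so the next rule applies.
Among Achebe, Bianchi and Greco, alphabetically by surname: Achebe before Bianchi before Greco.
So Bianchi takes precedence.

Bianchi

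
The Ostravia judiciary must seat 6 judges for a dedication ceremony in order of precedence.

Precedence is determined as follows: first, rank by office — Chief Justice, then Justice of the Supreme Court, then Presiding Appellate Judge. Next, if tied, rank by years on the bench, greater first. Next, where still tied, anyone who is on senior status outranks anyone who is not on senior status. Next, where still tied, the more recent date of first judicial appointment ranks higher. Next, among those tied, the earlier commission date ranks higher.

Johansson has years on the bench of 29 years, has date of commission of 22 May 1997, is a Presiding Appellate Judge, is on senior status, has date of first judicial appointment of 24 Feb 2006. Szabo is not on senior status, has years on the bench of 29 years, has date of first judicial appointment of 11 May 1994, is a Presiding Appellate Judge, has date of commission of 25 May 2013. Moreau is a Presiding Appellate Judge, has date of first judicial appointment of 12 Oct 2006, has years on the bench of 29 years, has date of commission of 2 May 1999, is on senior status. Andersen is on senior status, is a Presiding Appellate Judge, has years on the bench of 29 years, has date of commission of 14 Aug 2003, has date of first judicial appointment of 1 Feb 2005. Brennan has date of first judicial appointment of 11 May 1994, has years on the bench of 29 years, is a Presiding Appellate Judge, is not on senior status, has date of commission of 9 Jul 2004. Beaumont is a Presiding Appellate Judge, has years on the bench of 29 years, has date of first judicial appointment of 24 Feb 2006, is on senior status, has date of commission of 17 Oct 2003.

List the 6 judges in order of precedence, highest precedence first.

By office: Moreau, Johansson, Beaumont, Andersen, Brennan and Szabo (Presiding Appellate Judge).
Moreau, Johansson, Beaumont, Andersen, Brennan and Szabo all have years on the bench 29 years, so the next rule applies.
Among Moreau, Johansson, Beaumont, Andersen, Brennan and Szabo, on senior status before not on senior status: Moreau, Johansson, Beaumont and Andersen (on senior status) before Brennan and Szabo (not on senior status).
Among Moreau, Johansson, Beaumont and Andersen, by date of first judicial appointment (later first): Moreau (12 Oct 2006) before Johansson and Beaumont (24 Feb 2006) before Andersen (1 Feb 2005).
Among Johansson and Beaumont, by date of commission (earlier first): Johansson (22 May 1997) before Beaumont (17 Oct 2003).
Brennan and Szabo both have date of first judicial appointment 11 May 1994, so the next rule applies.
Among Brennan and Szabo, by date of commission (earlier first): Brennan (9 Jul 2004) before Szabo (25 May 2013).
Full order: Moreau, Johansson, Beaumont, Andersen, Brennan, Szabo.

Moreau, Johansson, Beaumont, Andersen, Brennan, Szabo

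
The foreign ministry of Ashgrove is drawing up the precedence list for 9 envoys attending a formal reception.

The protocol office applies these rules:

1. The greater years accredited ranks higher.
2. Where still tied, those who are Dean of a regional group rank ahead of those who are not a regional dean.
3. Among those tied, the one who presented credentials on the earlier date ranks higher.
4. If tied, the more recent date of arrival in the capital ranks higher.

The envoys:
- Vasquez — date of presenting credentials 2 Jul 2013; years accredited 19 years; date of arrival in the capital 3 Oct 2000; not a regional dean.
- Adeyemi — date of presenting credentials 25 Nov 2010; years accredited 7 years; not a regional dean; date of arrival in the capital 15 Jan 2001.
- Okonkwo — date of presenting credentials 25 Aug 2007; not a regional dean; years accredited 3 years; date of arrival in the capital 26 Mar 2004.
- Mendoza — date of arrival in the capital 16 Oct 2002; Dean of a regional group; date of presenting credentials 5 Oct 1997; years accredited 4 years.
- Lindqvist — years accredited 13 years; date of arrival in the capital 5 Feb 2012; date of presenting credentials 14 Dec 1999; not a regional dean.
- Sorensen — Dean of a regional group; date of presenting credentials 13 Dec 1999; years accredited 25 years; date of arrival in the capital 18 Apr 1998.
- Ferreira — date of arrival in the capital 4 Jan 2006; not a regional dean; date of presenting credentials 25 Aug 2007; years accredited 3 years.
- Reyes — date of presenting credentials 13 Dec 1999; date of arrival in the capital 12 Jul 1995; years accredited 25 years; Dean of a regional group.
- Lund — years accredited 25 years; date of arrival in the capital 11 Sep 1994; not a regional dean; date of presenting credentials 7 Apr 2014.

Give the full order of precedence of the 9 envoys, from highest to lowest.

Sorensen, Reyes, Lund, Vasquez, Lindqvist, Adeyemi, Mendoza, Ferreira, Okonkwo

By years accredited (higher first): Sorensen, Reyes and Lund (each 25 years); then Vasquez (19 years); then Lindqvist (13 years); then Adeyemi (7 years); then Mendoza (4 years); then Ferreira and Okonkwo (both 3 years).
Among Sorensen, Reyes and Lund, Dean of a regional group before not a regional dean: Sorensen and Reyes (Dean of a regional group) before Lund (not a regional dean).
Sorensen and Reyes both have date of presenting credentials 13 Dec 1999, so the next rule applies.
Among Sorensen and Reyes, by date of arrival in the capital (later first): Sorensen (18 Apr 1998) before Reyes (12 Jul 1995).
Ferreira and Okonkwo are each not a regional dean, so the next rule applies.
Ferreira and Okonkwo both have date of presenting credentials 25 Aug 2007, so the next rule applies.
Among Ferreira and Okonkwo, by date of arrival in the capital (later first): Ferreira (4 Jan 2006) before Okonkwo (26 Mar 2004).
Full order: Sorensen, Reyes, Lund, Vasquez, Lindqvist, Adeyemi, Mendoza, Ferreira, Okonkwo.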